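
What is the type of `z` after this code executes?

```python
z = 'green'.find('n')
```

str.find() returns int (index, or -1)

int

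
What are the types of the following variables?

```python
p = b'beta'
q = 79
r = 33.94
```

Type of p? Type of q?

p is bytes; q is int

bytes, int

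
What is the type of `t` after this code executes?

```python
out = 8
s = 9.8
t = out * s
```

int * float returns float (8 * 9.8 = 78.4)

float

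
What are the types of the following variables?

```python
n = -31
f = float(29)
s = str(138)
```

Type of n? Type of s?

n is int; s is str

int, str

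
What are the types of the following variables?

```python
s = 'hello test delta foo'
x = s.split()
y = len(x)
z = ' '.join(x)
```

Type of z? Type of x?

str.join() returns str; str.split() returns list

str, list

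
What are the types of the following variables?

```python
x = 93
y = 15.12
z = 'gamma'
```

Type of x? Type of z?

x is int; z is str

int, str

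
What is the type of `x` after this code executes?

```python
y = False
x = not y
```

'not' always returns bool

bool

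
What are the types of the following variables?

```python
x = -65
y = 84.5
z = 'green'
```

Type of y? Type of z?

y is float; z is str

float, str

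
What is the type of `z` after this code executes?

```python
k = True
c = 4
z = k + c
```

bool + int returns int (True is 1, so 1 + 4 = 5)

int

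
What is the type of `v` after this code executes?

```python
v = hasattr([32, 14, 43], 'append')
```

hasattr() returns bool

bool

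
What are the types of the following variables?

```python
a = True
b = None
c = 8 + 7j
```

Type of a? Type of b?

a is bool; b is NoneType

bool, NoneType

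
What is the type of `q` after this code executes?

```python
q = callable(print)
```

callable() returns bool

bool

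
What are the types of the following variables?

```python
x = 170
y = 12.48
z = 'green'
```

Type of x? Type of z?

x is int; z is str

int, str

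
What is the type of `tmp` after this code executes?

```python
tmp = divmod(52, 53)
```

divmod() returns a tuple (quotient, remainder)

tuple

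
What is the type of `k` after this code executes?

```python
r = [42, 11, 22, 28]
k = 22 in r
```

'in' operator returns bool

bool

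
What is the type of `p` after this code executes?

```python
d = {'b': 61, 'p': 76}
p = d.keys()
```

.keys() returns a dict_keys view object

dict_keys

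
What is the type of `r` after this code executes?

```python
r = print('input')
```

print() returns None

NoneType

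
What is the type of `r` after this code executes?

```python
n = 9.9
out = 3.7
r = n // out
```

float // float returns float (floor division preserves float type)

float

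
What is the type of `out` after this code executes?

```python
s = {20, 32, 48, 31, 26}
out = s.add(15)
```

set.add() returns None (mutates in place)

NoneType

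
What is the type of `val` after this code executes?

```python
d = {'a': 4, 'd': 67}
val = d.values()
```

.values() returns a dict_values view object

dict_values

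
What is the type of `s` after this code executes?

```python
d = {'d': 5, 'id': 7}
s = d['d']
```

Accessing dict[str, int] with key 'd' returns int value 5

int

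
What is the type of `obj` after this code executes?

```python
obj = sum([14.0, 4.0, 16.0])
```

sum() of floats returns float

float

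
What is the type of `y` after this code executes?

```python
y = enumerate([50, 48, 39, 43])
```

enumerate() returns an enumerate iterator object

enumerate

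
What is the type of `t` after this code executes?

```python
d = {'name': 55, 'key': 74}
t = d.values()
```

.values() returns a dict_values view object

dict_values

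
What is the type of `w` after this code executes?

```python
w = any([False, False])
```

any() returns bool

bool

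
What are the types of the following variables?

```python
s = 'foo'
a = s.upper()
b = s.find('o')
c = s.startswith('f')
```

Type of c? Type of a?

str.startswith() returns bool; str.upper() returns str

bool, str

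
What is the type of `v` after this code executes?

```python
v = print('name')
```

print() returns None

NoneType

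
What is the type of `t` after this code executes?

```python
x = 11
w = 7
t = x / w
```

int / int always returns float in Python 3 (11 / 7 = 1.57143)

float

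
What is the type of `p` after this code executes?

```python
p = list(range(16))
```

list(range(...)) returns list

list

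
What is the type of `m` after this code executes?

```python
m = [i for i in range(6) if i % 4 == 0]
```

A list comprehension [...] produces a list

list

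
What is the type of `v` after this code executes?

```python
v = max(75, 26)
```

max() of ints returns int

int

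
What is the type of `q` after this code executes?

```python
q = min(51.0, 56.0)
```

min() of floats returns float

float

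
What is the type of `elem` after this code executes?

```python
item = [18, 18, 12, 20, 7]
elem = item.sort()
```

list.sort() returns None (sorts in place)

NoneType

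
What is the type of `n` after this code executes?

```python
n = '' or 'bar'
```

'or' returns first truthy value ('bar', which is str)

str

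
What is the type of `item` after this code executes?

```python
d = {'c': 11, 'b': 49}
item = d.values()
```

.values() returns a dict_values view object

dict_values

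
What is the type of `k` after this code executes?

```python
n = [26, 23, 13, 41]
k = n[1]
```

Indexing a list of ints returns int (n[1] = 23)

int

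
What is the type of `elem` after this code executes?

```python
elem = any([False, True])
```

any() returns bool

bool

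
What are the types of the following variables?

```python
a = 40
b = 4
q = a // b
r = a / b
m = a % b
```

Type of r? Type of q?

int / int returns float; int // int returns int

float, int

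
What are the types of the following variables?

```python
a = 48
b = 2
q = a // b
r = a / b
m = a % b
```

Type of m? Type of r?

int % int returns int; int / int returns float

int, float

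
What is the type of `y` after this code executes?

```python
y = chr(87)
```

chr() returns str (single character)

str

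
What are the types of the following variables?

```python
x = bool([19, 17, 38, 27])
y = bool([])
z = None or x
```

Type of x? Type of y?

bool() returns bool; bool() returns bool

bool, bool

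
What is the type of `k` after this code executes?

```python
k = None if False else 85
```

Ternary: condition is False, else branch (85) taken → int

int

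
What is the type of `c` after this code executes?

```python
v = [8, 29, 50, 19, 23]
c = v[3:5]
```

Slicing a list always returns a list

list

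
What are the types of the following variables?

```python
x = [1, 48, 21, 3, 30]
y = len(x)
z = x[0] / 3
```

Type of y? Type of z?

len() returns int; int / int returns float

int, float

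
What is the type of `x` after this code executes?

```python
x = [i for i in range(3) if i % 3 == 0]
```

A list comprehension [...] produces a list

list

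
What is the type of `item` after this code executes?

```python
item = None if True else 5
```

Ternary: condition is True, if branch (None) taken → NoneType

NoneType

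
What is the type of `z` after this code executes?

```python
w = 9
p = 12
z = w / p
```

int / int always returns float in Python 3 (9 / 12 = 0.75)

float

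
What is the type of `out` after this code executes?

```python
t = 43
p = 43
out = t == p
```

Equality comparison returns bool

bool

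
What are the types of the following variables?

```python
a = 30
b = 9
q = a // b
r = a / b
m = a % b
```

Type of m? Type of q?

int % int returns int; int // int returns int

int, int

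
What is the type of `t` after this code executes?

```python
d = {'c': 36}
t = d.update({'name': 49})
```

dict.update() returns None

NoneType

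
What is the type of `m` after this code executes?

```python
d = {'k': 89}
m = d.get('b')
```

dict.get() returns None when key 'b' is not found and no default given

NoneType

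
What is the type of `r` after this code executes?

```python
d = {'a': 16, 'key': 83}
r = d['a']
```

Accessing dict[str, int] with key 'a' returns int value 16

int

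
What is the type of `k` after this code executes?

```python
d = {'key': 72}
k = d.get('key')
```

dict.get() returns the value (int) when key is found

int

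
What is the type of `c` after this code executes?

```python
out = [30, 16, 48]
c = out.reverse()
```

list.reverse() returns None

NoneType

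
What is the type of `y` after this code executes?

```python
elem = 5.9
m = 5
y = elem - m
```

float - int returns float (5.9 - 5 = 0.9)

float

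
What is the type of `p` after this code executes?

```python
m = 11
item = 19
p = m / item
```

int / int always returns float in Python 3 (11 / 19 = 0.578947)

float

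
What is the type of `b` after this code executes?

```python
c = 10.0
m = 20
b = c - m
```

float - int returns float (10.0 - 20 = -10.0)

float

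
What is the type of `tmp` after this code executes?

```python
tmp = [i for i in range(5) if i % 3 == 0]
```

A list comprehension [...] produces a list

list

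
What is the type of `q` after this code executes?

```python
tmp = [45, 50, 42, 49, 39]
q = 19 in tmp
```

'in' operator returns bool

bool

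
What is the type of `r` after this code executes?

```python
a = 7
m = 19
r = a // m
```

int // int returns int (7 // 19 = 0)

int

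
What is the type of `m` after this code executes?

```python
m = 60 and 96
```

'and' returns the last value when all truthy (96, which is int)

int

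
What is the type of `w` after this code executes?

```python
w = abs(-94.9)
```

abs() of float returns float

float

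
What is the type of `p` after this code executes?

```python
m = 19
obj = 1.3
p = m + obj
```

int + float returns float (19 + 1.3 = 20.3)

float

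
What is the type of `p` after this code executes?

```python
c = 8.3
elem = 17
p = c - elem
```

float - int returns float (8.3 - 17 = -8.7)

float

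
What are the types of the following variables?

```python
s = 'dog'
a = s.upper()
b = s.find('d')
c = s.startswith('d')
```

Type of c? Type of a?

str.startswith() returns bool; str.upper() returns str

bool, str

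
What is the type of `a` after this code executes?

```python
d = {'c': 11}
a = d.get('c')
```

dict.get() returns the value (int) when key is found

int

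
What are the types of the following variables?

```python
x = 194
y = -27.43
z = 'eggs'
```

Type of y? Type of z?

y is float; z is str

float, str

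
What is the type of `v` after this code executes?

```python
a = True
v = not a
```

'not' always returns bool

bool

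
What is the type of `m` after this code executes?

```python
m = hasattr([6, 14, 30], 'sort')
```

hasattr() returns bool

bool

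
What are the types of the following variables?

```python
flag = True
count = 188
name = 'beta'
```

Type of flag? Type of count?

flag is bool; count is int

bool, int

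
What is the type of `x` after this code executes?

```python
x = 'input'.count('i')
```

str.count() returns int

int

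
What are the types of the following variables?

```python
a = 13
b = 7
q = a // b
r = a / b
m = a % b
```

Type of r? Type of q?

int / int returns float; int // int returns int

float, int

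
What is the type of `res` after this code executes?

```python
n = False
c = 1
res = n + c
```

bool + int returns int (False is 0, so 0 + 1 = 1)

int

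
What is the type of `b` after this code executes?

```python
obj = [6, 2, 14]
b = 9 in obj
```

'in' operator returns bool

bool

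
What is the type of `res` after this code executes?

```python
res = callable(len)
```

callable() returns bool

bool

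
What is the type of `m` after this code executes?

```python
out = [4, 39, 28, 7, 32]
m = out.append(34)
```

list.append() returns None (mutates in place)

NoneType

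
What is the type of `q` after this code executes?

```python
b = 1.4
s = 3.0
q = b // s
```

float // float returns float (floor division preserves float type)

float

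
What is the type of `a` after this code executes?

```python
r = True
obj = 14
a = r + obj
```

bool + int returns int (True is 1, so 1 + 14 = 15)

int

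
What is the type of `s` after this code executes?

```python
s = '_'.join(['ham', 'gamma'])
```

str.join() returns str

str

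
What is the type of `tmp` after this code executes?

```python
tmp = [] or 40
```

'or' returns first truthy value (40, which is int)

int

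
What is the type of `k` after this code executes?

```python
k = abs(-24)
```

abs() of int returns int

int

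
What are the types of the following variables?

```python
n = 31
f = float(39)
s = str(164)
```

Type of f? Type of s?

f is float; s is str

float, str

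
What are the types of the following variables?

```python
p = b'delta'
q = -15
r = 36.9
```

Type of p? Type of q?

p is bytes; q is int

bytes, int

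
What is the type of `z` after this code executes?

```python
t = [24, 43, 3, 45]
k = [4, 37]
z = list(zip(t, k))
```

list(zip(...)) returns a list of tuples

list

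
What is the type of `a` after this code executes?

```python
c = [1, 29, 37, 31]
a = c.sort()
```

list.sort() returns None (sorts in place)

NoneType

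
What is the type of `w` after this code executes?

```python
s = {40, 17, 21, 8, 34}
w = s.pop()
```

Popping from a set of ints returns int

int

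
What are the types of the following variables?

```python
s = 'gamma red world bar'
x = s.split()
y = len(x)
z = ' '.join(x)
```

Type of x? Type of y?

str.split() returns list; len() returns int

list, int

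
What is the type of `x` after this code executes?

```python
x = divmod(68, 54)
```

divmod() returns a tuple (quotient, remainder)

tuple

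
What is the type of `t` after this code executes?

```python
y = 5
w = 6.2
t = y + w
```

int + float returns float (5 + 6.2 = 11.2)

float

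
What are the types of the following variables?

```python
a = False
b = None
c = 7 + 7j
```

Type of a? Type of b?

a is bool; b is NoneType

bool, NoneType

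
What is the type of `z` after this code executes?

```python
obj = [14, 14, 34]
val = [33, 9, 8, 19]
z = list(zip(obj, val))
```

list(zip(...)) returns a list of tuples

list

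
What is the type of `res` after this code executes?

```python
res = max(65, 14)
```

max() of ints returns int

int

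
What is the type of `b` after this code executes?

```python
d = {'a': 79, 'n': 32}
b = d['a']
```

Accessing dict[str, int] with key 'a' returns int value 79

int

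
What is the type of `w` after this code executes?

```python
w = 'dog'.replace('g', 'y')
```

str.replace() returns str

str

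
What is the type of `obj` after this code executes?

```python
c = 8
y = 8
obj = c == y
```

Equality comparison returns bool

bool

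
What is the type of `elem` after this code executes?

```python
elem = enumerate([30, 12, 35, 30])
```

enumerate() returns an enumerate iterator object

enumerate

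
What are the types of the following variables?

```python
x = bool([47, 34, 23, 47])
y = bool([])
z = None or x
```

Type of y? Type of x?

bool() returns bool; bool() returns bool

bool, bool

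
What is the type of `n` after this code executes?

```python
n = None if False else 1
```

Ternary: condition is False, else branch (1) taken → int

int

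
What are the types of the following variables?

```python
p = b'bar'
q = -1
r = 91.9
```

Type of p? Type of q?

p is bytes; q is int

bytes, int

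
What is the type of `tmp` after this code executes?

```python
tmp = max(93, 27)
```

max() of ints returns int

int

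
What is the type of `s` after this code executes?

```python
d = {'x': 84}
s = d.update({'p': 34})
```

dict.update() returns None

NoneType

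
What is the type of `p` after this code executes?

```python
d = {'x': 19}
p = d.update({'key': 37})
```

dict.update() returns None

NoneType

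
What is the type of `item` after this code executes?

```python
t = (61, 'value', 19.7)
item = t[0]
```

Index 0 of tuple is 61 which is int

int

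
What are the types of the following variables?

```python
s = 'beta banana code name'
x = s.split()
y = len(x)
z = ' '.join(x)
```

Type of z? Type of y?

str.join() returns str; len() returns int

str, int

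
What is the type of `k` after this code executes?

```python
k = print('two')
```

print() returns None

NoneType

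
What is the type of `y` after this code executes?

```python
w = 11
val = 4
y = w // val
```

int // int returns int (11 // 4 = 2)

int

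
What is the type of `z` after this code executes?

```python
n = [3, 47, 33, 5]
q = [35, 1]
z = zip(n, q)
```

zip() returns a zip iterator object

zip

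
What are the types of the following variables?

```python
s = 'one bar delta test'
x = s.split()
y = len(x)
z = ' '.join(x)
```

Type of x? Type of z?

str.split() returns list; str.join() returns str

list, str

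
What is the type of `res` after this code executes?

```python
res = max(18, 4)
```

max() of ints returns int

int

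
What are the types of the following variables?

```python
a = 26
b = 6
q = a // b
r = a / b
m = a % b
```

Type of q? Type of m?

int // int returns int; int % int returns int

int, int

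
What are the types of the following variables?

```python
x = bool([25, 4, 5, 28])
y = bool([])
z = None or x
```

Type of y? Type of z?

bool() returns bool; None or <bool> returns the bool

bool, bool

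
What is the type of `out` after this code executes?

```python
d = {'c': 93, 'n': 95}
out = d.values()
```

.values() returns a dict_values view object

dict_values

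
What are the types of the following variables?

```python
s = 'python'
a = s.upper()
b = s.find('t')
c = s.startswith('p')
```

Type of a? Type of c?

str.upper() returns str; str.startswith() returns bool

str, bool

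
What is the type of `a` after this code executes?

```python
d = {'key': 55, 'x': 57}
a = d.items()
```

dict.items() returns a dict_items view

dict_items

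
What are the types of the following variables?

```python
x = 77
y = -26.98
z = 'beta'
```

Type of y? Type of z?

y is float; z is str

float, str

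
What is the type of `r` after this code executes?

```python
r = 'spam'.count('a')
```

str.count() returns int

int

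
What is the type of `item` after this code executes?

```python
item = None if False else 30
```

Ternary: condition is False, else branch (30) taken → int

int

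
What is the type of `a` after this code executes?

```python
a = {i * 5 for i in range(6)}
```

A set comprehension {expr for x in iterable} produces a set

set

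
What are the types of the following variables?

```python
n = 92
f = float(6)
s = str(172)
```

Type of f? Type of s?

f is float; s is str

float, str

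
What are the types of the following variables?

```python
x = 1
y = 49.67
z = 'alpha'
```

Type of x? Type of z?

x is int; z is str

int, str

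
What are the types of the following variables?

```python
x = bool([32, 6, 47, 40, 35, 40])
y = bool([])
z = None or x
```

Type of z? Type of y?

None or <bool> returns the bool; bool() returns bool

bool, bool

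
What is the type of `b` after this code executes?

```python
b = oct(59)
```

oct() returns str representation

str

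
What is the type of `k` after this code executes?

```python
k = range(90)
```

range() returns a range object

range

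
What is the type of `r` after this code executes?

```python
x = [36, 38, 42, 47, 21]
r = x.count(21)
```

list.count() returns int

int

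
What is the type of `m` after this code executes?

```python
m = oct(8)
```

oct() returns str representation

str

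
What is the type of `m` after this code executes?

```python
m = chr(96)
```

chr() returns str (single character)

str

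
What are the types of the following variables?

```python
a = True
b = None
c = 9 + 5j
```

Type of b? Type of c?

b is NoneType; c is complex

NoneType, complex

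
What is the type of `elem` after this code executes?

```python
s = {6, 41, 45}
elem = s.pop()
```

Popping from a set of ints returns int

int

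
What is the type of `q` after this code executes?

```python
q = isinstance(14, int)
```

isinstance() returns bool

bool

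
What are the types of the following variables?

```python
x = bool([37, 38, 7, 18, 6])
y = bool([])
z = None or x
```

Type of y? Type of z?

bool() returns bool; None or <bool> returns the bool

bool, bool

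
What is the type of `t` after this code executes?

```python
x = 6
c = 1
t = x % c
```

int % int returns int (6 % 1 = 0)

int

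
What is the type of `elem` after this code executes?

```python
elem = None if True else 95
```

Ternary: condition is True, if branch (None) taken → NoneType

NoneType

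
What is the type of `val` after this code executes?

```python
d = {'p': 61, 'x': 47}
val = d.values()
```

.values() returns a dict_values view object

dict_values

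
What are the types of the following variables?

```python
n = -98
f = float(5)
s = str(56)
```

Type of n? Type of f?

n is int; f is float

int, float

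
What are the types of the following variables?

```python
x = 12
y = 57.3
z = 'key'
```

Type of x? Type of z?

x is int; z is str

int, str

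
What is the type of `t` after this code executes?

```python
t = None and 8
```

'and' returns first falsy value (None)

NoneType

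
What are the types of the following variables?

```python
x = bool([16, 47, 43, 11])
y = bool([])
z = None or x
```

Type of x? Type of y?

bool() returns bool; bool() returns bool

bool, bool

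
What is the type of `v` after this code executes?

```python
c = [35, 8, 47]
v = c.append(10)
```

list.append() returns None (mutates in place)

NoneType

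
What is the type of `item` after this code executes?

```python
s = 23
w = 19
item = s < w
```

Comparison operators return bool

bool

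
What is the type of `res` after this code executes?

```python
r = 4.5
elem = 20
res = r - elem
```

float - int returns float (4.5 - 20 = -15.5)

float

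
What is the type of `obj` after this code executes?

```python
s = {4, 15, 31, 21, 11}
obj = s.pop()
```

Popping from a set of ints returns int

int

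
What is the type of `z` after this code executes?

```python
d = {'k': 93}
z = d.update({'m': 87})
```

dict.update() returns None

NoneType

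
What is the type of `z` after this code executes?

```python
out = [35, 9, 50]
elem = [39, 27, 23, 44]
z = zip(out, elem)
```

zip() returns a zip iterator object

zip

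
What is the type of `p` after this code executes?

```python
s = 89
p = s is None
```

'is' comparison returns bool

bool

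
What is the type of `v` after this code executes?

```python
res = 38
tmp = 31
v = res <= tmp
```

Comparison operators return bool

bool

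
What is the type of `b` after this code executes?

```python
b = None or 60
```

'or' with None returns the other value (60, int)

int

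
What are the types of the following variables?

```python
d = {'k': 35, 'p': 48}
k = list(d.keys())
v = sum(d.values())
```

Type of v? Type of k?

sum of int values returns int; list(...) returns list

int, list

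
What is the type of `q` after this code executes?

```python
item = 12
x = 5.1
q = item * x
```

int * float returns float (12 * 5.1 = 61.2)

float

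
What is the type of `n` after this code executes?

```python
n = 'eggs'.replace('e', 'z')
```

str.replace() returns str

str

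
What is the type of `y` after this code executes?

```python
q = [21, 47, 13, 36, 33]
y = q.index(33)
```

list.index() returns int

int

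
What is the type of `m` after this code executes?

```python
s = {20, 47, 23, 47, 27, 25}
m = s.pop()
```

Popping from a set of ints returns int

int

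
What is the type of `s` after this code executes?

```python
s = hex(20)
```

hex() returns str representation

str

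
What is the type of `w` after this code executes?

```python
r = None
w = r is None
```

'is' comparison returns bool

bool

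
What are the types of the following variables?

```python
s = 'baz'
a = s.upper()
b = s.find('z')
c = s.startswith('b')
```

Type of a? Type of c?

str.upper() returns str; str.startswith() returns bool

str, bool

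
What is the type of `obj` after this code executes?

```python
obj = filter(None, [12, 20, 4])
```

filter() returns a filter iterator object

filter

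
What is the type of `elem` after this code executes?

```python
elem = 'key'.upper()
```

str.upper() returns str

str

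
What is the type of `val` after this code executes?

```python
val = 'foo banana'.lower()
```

str.lower() returns str

str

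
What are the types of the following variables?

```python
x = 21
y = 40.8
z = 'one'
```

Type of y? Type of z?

y is float; z is str

float, str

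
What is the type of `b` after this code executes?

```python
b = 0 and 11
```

'and' returns the first falsy value (0, which is int)

int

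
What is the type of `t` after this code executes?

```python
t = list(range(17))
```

list(range(...)) returns list

list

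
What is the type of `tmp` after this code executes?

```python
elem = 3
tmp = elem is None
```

'is' comparison returns bool

bool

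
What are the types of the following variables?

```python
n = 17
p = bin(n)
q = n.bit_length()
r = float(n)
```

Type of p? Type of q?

bin() returns str; int.bit_length() returns int

str, int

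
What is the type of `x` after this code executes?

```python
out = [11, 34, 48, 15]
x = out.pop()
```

list.pop() returns the popped element (int here)

int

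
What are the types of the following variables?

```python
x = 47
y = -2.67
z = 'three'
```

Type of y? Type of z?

y is float; z is str

float, str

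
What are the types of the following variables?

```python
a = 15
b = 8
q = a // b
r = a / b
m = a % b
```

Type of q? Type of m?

int // int returns int; int % int returns int

int, int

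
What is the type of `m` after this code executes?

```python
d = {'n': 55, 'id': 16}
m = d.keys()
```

.keys() returns a dict_keys view object

dict_keys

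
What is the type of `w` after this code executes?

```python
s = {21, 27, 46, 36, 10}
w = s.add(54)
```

set.add() returns None (mutates in place)

NoneType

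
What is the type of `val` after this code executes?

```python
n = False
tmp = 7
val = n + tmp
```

bool + int returns int (False is 0, so 0 + 7 = 7)

int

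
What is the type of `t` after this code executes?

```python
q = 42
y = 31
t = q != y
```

Comparison operators return bool

bool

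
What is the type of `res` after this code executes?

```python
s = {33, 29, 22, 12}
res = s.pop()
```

Popping from a set of ints returns int

int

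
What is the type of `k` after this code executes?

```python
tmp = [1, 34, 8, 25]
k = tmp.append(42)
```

list.append() returns None (mutates in place)

NoneType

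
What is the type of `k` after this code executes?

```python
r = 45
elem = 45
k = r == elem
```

Equality comparison returns bool

bool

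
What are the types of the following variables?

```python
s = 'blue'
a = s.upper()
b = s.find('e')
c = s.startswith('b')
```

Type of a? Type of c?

str.upper() returns str; str.startswith() returns bool

str, bool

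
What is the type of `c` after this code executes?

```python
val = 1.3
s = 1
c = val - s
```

float - int returns float (1.3 - 1 = 0.3)

float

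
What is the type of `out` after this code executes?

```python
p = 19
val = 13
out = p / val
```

int / int always returns float in Python 3 (19 / 13 = 1.46154)

float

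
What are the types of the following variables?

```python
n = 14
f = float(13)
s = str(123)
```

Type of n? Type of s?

n is int; s is str

int, str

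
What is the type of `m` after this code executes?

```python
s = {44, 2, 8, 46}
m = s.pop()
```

Popping from a set of ints returns int

int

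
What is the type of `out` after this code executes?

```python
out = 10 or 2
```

'or' returns the first truthy value (10, which is int)

int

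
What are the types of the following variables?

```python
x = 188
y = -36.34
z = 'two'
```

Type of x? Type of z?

x is int; z is str

int, str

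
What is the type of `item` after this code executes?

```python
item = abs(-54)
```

abs() of int returns int

int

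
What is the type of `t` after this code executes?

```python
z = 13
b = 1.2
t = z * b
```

int * float returns float (13 * 1.2 = 15.6)

float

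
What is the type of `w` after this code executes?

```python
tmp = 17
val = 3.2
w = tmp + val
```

int + float returns float (17 + 3.2 = 20.2)

float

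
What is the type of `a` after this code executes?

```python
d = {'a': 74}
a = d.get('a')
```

dict.get() returns the value (int) when key is found

int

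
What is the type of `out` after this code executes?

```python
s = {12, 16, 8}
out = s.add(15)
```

set.add() returns None (mutates in place)

NoneType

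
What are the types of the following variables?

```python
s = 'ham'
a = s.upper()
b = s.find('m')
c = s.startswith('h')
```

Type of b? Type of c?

str.find() returns int; str.startswith() returns bool

int, bool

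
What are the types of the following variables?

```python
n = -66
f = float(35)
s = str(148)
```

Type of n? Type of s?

n is int; s is str

int, str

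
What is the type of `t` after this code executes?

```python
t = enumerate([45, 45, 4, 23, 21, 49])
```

enumerate() returns an enumerate iterator object

enumerate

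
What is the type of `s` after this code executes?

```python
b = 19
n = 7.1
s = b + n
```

int + float returns float (19 + 7.1 = 26.1)

float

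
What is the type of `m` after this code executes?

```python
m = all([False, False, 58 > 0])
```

all() returns bool

bool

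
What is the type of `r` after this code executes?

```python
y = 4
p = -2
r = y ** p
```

int ** negative int returns float

float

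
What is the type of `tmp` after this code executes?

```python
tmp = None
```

None has type NoneType

NoneType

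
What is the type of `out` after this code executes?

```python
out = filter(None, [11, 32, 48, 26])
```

filter() returns a filter iterator object

filter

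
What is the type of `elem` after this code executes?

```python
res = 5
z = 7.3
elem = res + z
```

int + float returns float (5 + 7.3 = 12.3)

float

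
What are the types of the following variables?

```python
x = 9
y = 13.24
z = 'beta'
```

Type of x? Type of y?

x is int; y is float

int, float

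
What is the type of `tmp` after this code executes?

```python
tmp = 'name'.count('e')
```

str.count() returns int

int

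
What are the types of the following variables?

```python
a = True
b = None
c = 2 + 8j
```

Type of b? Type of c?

b is NoneType; c is complex

NoneType, complex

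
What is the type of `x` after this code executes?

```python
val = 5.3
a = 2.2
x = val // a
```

float // float returns float (floor division preserves float type)

float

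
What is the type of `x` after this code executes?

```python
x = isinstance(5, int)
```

isinstance() returns bool

bool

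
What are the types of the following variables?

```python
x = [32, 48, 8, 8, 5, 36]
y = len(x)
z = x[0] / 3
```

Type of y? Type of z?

len() returns int; int / int returns float

int, float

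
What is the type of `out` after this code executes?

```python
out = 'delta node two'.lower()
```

str.lower() returns str

str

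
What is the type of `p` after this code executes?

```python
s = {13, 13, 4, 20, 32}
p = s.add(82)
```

set.add() returns None (mutates in place)

NoneType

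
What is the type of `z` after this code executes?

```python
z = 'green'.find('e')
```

str.find() returns int (index, or -1)

int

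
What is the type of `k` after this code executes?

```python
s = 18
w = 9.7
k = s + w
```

int + float returns float (18 + 9.7 = 27.7)

float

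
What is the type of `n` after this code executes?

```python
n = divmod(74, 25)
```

divmod() returns a tuple (quotient, remainder)

tuple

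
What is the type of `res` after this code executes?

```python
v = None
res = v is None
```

'is' comparison returns bool

bool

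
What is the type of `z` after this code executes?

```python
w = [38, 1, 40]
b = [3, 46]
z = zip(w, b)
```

zip() returns a zip iterator object

zip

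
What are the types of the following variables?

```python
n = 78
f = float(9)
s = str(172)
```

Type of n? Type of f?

n is int; f is float

int, float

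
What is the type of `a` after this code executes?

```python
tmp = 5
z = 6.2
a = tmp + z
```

int + float returns float (5 + 6.2 = 11.2)

float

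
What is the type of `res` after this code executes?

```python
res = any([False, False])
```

any() returns bool

bool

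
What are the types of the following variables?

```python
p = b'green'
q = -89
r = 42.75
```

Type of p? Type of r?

p is bytes; r is float

bytes, float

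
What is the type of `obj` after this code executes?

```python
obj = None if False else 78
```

Ternary: condition is False, else branch (78) taken → int

int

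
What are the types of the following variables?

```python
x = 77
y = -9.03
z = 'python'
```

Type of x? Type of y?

x is int; y is float

int, float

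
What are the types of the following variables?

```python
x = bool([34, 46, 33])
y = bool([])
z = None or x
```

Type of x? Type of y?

bool() returns bool; bool() returns bool

bool, bool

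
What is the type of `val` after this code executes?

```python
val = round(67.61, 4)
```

round() with ndigits arg returns float

float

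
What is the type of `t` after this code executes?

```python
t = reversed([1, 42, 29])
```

reversed() on a list returns a list_reverseiterator

list_reverseiterator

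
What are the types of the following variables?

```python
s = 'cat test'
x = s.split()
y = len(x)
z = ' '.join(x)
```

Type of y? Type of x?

len() returns int; str.split() returns list

int, list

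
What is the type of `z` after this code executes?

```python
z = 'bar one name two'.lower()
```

str.lower() returns str

str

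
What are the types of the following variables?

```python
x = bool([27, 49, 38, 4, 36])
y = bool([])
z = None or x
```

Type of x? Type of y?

bool() returns bool; bool() returns bool

bool, bool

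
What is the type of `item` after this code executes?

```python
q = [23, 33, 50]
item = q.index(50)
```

list.index() returns int

int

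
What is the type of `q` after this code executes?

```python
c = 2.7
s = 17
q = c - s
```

float - int returns float (2.7 - 17 = -14.3)

float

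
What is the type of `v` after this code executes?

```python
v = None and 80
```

'and' returns first falsy value (None)

NoneType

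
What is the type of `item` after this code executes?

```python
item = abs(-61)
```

abs() of int returns int

int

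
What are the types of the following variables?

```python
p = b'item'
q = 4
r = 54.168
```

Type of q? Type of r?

q is int; r is float

int, float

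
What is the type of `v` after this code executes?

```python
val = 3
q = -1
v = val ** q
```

int ** negative int returns float

float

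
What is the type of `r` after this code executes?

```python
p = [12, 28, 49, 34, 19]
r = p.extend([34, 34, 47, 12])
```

list.extend() returns None

NoneType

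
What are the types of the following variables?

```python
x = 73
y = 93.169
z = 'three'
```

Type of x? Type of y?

x is int; y is float

int, float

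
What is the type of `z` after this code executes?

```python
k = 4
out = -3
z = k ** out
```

int ** negative int returns float

float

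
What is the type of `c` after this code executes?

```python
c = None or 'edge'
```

'or' with None returns the other value ('edge', str)

str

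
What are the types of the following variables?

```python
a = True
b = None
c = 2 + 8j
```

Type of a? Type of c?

a is bool; c is complex

bool, complex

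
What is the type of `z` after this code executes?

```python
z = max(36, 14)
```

max() of ints returns int

int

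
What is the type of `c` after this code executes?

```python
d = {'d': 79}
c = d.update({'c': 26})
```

dict.update() returns None

NoneType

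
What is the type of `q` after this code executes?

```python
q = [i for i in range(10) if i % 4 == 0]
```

A list comprehension [...] produces a list

list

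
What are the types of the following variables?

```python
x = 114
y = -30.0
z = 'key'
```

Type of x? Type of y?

x is int; y is float

int, float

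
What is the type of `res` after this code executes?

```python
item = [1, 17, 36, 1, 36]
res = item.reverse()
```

list.reverse() returns None

NoneType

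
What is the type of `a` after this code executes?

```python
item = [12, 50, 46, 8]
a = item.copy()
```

list.copy() returns list

list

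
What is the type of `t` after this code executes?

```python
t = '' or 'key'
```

'or' returns first truthy value ('key', which is str)

str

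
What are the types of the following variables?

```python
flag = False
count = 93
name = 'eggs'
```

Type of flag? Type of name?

flag is bool; name is str

bool, str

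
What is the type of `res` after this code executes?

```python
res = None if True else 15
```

Ternary: condition is True, if branch (None) taken → NoneType

NoneType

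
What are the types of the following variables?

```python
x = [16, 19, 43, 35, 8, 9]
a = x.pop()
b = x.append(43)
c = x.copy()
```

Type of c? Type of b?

list.copy() returns list; list.append() returns None

list, NoneType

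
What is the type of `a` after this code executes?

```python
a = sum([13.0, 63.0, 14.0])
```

sum() of floats returns float

float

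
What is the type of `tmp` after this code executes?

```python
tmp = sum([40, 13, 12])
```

sum() of ints returns int

int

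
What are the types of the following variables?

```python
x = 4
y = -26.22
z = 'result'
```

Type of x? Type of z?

x is int; z is str

int, str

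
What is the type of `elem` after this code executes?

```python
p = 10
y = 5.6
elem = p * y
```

int * float returns float (10 * 5.6 = 56.0)

float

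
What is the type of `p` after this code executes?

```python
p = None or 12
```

'or' with None returns the other value (12, int)

int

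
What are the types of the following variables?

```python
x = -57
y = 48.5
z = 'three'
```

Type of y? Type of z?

y is float; z is str

float, str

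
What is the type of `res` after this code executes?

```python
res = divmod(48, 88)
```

divmod() returns a tuple (quotient, remainder)

tuple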